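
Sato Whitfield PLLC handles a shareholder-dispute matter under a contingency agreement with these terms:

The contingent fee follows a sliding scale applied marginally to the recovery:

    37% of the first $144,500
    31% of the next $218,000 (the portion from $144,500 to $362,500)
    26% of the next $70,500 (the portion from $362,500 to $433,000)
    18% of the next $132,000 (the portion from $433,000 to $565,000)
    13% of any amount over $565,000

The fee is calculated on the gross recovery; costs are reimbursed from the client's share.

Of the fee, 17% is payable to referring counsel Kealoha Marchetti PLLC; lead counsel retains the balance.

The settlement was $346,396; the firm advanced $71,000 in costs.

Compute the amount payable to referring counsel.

$19,728.97

Fee base is the gross recovery, $346,396; costs are reimbursed separately.
First $144,500 at 37% = $53,465.00
Remaining $201,896 at 31% = $62,587.76
Fee: $53,465.00 + $62,587.76 = $116,052.76
Referral share: 17% of $116,052.76 = $19,728.97; lead counsel retains $116,052.76 − $19,728.97 = $96,323.79.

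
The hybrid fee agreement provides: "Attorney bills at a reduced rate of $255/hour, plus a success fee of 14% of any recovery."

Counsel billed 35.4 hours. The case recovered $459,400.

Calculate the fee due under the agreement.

$73,343.00

Hourly: 35.4 × $255 = $9,027.00
Success fee: 14% of $459,400 = $64,316.00
Total: $9,027.00 + $64,316.00 = $73,343.00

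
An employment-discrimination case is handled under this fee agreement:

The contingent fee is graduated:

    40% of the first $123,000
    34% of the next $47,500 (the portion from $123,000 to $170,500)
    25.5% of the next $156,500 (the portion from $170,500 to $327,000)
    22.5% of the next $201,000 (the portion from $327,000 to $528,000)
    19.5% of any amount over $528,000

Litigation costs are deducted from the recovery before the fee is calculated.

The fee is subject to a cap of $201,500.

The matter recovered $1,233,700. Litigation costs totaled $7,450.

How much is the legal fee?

Fee base (net of costs): $1,233,700 − $7,450 = $1,226,250
First $123,000 at 40% = $49,200.00
Next $47,500 at 34% = $16,150.00
Next $156,500 at 25.5% = $39,907.50
Next $201,000 at 22.5% = $45,225.00
Remaining $698,250 at 19.5% = $136,158.75
Fee: $49,200.00 + $16,150.00 + $39,907.50 + $45,225.00 + $136,158.75 = $286,641.25
$286,641.25 exceeds the $201,500 cap, so the fee is capped at $201,500.00.

$201,500.00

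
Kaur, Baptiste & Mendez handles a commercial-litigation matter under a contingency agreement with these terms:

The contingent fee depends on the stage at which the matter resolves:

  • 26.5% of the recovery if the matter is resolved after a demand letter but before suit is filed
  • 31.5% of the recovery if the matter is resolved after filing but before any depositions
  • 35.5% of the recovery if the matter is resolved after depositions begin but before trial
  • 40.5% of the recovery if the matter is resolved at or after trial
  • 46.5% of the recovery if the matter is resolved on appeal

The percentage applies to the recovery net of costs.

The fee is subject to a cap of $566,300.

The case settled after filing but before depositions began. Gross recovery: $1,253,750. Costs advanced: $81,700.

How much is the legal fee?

Fee base (net of costs): $1,253,750 − $81,700 = $1,172,050
The matter settled after filing but before depositions began, so the 31.5% rate applies.
$1,172,050 × 31.5% = $369,195.75
$369,195.75 is under the $566,300 cap.

$369,195.75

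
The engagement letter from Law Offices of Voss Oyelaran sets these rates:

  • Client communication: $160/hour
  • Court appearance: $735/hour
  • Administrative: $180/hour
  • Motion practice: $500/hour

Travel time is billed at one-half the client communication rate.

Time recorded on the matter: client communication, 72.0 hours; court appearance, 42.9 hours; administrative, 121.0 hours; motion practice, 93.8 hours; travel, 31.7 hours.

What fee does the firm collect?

Client communication: 72.0 × $160 = $11,520.00
Court appearance: 42.9 × $735 = $31,531.50
Administrative: 121.0 × $180 = $21,780.00
Motion practice: 93.8 × $500 = $46,900.00
Subtotal: $11,520.00 + $31,531.50 + $21,780.00 + $46,900.00 = $111,731.50
Travel: 31.7 × ($160 ÷ 2) = 31.7 × $80.00 = $2,536.00
Total: $111,731.50 + $2,536.00 = $114,267.50

$114,267.50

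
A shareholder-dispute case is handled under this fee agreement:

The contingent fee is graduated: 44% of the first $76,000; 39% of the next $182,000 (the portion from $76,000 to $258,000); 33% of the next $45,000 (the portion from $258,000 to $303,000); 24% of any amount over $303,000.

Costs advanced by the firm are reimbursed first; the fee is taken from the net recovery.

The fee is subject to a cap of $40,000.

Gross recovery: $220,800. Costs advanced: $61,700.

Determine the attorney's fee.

$40,000.00

Fee base (net of costs): $220,800 − $61,700 = $159,100
First $76,000 at 44% = $33,440.00
Remaining $83,100 at 39% = $32,409.00
Fee: $33,440.00 + $32,409.00 = $65,849.00
$65,849.00 exceeds the $40,000 cap, so the fee is capped at $40,000.00.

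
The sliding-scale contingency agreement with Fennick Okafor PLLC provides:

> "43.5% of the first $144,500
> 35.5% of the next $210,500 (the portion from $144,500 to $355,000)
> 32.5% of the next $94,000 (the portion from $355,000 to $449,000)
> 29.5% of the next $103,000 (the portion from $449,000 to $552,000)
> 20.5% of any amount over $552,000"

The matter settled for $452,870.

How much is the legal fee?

$169,276.65

First $144,500 at 43.5% = $62,857.50
Next $210,500 at 35.5% = $74,727.50
Next $94,000 at 32.5% = $30,550.00
Remaining $3,870 at 29.5% = $1,141.65
Fee: $62,857.50 + $74,727.50 + $30,550.00 + $1,141.65 = $169,276.65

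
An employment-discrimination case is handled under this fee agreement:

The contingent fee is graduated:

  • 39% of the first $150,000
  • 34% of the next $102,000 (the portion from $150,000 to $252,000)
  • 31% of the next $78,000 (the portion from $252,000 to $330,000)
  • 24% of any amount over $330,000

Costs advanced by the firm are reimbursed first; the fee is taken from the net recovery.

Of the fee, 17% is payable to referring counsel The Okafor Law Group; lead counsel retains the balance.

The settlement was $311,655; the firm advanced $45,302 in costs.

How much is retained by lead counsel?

$81,032.43

Fee base (net of costs): $311,655 − $45,302 = $266,353
First $150,000 at 39% = $58,500.00
Next $102,000 at 34% = $34,680.00
Remaining $14,353 at 31% = $4,449.43
Fee: $58,500.00 + $34,680.00 + $4,449.43 = $97,629.43
Referral share: 17% of $97,629.43 = $16,597.00; lead counsel retains $97,629.43 − $16,597.00 = $81,032.43.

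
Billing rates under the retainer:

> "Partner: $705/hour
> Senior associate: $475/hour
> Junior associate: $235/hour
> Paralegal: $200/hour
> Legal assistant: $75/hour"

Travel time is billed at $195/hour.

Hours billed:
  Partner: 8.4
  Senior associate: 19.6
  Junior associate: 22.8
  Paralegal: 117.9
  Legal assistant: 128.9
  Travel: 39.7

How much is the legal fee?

$61,579.00

Partner: 8.4 × $705 = $5,922.00
Senior associate: 19.6 × $475 = $9,310.00
Junior associate: 22.8 × $235 = $5,358.00
Paralegal: 117.9 × $200 = $23,580.00
Legal assistant: 128.9 × $75 = $9,667.50
Subtotal: $5,922.00 + $9,310.00 + $5,358.00 + $23,580.00 + $9,667.50 = $53,837.50
Travel: 39.7 × $195 = $7,741.50
Total: $53,837.50 + $7,741.50 = $61,579.00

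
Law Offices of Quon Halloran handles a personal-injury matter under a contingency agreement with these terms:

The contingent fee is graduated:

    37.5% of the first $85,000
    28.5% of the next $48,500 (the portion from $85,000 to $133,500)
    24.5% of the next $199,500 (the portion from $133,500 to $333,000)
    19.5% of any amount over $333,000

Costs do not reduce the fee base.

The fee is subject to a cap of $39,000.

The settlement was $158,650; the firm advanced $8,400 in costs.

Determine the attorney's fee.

Fee base is the gross recovery, $158,650; costs are reimbursed separately.
First $85,000 at 37.5% = $31,875.00
Next $48,500 at 28.5% = $13,822.50
Remaining $25,150 at 24.5% = $6,161.75
Fee: $31,875.00 + $13,822.50 + $6,161.75 = $51,859.25
$51,859.25 exceeds the $39,000 cap, so the fee is capped at $39,000.00.

$39,000.00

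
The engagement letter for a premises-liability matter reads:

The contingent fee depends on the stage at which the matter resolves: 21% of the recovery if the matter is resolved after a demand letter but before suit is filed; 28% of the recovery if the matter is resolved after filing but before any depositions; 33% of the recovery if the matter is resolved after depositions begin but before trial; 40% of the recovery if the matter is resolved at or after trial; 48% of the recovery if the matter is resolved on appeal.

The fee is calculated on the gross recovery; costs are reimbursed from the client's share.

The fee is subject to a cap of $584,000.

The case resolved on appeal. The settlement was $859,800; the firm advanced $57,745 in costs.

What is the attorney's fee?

Fee base is the gross recovery, $859,800; costs are reimbursed separately.
The matter resolved on appeal, so the 48% rate applies.
$859,800 × 48% = $412,704.00
$412,704.00 is under the $584,000 cap.

$412,704.00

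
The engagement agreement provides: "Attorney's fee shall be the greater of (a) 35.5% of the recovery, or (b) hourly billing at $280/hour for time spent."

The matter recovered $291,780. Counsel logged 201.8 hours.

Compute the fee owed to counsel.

$103,581.90

(a) 35.5% of $291,780 = $103,581.90
(b) 201.8 × $280 = $56,504.00
The greater is (a): $103,581.90.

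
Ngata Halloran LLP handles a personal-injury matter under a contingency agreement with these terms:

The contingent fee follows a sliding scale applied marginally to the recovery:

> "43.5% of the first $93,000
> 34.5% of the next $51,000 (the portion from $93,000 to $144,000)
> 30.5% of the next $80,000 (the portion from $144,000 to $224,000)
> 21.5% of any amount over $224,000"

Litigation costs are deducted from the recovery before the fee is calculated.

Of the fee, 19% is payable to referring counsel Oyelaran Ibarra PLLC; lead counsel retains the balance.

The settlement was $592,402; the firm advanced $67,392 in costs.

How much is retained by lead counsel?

$119,205.39

Fee base (net of costs): $592,402 − $67,392 = $525,010
First $93,000 at 43.5% = $40,455.00
Next $51,000 at 34.5% = $17,595.00
Next $80,000 at 30.5% = $24,400.00
Remaining $301,010 at 21.5% = $64,717.15
Fee: $40,455.00 + $17,595.00 + $24,400.00 + $64,717.15 = $147,167.15
Referral share: 19% of $147,167.15 = $27,961.76; lead counsel retains $147,167.15 − $27,961.76 = $119,205.39.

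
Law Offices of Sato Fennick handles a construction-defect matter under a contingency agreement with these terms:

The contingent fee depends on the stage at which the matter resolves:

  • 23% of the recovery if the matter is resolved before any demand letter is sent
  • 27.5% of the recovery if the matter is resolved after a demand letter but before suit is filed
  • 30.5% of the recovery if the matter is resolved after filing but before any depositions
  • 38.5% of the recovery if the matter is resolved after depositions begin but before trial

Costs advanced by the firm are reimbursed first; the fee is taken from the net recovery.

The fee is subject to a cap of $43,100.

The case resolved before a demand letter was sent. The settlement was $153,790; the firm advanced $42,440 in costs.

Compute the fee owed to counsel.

Fee base (net of costs): $153,790 − $42,440 = $111,350
The matter resolved before a demand letter was sent, so the 23% rate applies.
$111,350 × 23% = $25,610.50
$25,610.50 is under the $43,100 cap.

$25,610.50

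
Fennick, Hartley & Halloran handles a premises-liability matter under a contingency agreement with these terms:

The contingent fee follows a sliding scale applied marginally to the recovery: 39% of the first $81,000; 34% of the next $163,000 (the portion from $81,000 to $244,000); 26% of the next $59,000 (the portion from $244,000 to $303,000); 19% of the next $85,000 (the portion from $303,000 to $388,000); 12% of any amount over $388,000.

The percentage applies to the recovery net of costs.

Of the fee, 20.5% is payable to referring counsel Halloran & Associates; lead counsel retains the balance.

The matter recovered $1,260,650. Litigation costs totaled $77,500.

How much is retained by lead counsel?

$170,064.81

Fee base (net of costs): $1,260,650 − $77,500 = $1,183,150
First $81,000 at 39% = $31,590.00
Next $163,000 at 34% = $55,420.00
Next $59,000 at 26% = $15,340.00
Next $85,000 at 19% = $16,150.00
Remaining $795,150 at 12% = $95,418.00
Fee: $31,590.00 + $55,420.00 + $15,340.00 + $16,150.00 + $95,418.00 = $213,918.00
Referral share: 20.5% of $213,918.00 = $43,853.19; lead counsel retains $213,918.00 − $43,853.19 = $170,064.81.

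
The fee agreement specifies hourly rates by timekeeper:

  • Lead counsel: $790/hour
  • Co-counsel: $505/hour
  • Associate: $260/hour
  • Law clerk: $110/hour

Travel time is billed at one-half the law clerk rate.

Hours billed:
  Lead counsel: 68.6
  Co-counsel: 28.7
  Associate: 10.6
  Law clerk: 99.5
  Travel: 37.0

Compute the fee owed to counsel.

Lead counsel: 68.6 × $790 = $54,194.00
Co-counsel: 28.7 × $505 = $14,493.50
Associate: 10.6 × $260 = $2,756.00
Law clerk: 99.5 × $110 = $10,945.00
Subtotal: $54,194.00 + $14,493.50 + $2,756.00 + $10,945.00 = $82,388.50
Travel: 37.0 × ($110 ÷ 2) = 37.0 × $55.00 = $2,035.00
Total: $82,388.50 + $2,035.00 = $84,423.50

$84,423.50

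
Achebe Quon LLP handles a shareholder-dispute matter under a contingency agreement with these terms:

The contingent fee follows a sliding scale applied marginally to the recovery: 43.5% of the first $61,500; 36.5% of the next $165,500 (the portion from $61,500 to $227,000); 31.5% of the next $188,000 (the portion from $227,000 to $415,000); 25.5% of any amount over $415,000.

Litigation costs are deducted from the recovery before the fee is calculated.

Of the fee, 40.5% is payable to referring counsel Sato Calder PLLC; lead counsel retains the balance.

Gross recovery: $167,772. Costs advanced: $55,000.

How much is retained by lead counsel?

$27,052.73

Fee base (net of costs): $167,772 − $55,000 = $112,772
First $61,500 at 43.5% = $26,752.50
Remaining $51,272 at 36.5% = $18,714.28
Fee: $26,752.50 + $18,714.28 = $45,466.78
Referral share: 40.5% of $45,466.78 = $18,414.05; lead counsel retains $45,466.78 − $18,414.05 = $27,052.73.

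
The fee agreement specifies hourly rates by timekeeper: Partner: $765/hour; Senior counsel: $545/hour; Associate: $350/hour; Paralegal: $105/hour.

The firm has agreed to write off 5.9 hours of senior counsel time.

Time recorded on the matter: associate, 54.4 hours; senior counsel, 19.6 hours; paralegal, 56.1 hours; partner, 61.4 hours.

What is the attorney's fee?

Partner: 61.4 × $765 = $46,971.00
Senior counsel: 19.6 × $545 = $10,682.00
Associate: 54.4 × $350 = $19,040.00
Paralegal: 56.1 × $105 = $5,890.50
Subtotal: $82,583.50
Write-off: 5.9 × $545 = $3,215.50
Total: $82,583.50 − $3,215.50 = $79,368.00

$79,368.00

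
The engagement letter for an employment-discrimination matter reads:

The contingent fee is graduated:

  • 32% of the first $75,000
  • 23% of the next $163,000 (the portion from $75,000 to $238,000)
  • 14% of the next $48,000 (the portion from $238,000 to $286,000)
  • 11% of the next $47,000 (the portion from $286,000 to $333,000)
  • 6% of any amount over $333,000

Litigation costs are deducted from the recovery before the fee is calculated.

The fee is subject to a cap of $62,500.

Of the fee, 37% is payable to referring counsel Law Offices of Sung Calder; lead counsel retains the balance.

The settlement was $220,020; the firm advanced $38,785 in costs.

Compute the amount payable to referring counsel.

Fee base (net of costs): $220,020 − $38,785 = $181,235
First $75,000 at 32% = $24,000.00
Remaining $106,235 at 23% = $24,434.05
Fee: $24,000.00 + $24,434.05 = $48,434.05
$48,434.05 is under the $62,500 cap.
Referral share: 37% of $48,434.05 = $17,920.60; lead counsel retains $48,434.05 − $17,920.60 = $30,513.45.

$17,920.60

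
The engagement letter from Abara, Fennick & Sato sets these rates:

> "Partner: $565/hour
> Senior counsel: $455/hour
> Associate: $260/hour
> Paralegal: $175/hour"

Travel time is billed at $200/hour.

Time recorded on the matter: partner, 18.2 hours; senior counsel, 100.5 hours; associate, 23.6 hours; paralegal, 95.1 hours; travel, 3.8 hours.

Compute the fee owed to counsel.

$79,549.00

Partner: 18.2 × $565 = $10,283.00
Senior counsel: 100.5 × $455 = $45,727.50
Associate: 23.6 × $260 = $6,136.00
Paralegal: 95.1 × $175 = $16,642.50
Subtotal: $10,283.00 + $45,727.50 + $6,136.00 + $16,642.50 = $78,789.00
Travel: 3.8 × $200 = $760.00
Total: $78,789.00 + $760.00 = $79,549.00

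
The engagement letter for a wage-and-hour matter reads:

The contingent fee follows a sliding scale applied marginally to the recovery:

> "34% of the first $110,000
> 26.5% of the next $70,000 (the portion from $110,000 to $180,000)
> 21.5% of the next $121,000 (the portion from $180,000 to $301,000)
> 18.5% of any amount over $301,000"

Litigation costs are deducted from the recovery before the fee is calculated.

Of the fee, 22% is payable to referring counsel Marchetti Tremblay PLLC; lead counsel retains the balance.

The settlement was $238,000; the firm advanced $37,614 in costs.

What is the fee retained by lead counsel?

$47,059.73

Fee base (net of costs): $238,000 − $37,614 = $200,386
First $110,000 at 34% = $37,400.00
Next $70,000 at 26.5% = $18,550.00
Remaining $20,386 at 21.5% = $4,382.99
Fee: $37,400.00 + $18,550.00 + $4,382.99 = $60,332.99
Referral share: 22% of $60,332.99 = $13,273.26; lead counsel retains $60,332.99 − $13,273.26 = $47,059.73.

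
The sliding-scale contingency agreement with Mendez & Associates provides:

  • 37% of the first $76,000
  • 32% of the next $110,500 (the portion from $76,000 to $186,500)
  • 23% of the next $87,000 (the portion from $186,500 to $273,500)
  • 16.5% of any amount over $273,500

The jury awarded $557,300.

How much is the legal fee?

First $76,000 at 37% = $28,120.00
Next $110,500 at 32% = $35,360.00
Next $87,000 at 23% = $20,010.00
Remaining $283,800 at 16.5% = $46,827.00
Fee: $28,120.00 + $35,360.00 + $20,010.00 + $46,827.00 = $130,317.00

$130,317.00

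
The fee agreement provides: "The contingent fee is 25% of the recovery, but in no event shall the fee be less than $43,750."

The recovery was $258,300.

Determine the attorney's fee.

25% of $258,300 = $64,575.00
That exceeds the $43,750 minimum.

$64,575.00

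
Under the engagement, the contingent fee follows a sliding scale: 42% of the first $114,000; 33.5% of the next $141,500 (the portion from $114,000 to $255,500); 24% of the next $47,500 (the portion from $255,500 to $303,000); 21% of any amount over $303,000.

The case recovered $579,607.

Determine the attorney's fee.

$164,769.97

First $114,000 at 42% = $47,880.00
Next $141,500 at 33.5% = $47,402.50
Next $47,500 at 24% = $11,400.00
Remaining $276,607 at 21% = $58,087.47
Fee: $47,880.00 + $47,402.50 + $11,400.00 + $58,087.47 = $164,769.97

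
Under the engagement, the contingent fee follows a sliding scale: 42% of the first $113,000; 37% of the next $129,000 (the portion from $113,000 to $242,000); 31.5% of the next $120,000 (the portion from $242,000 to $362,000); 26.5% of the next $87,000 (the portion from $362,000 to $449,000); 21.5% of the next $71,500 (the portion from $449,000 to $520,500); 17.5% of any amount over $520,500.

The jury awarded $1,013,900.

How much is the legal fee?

First $113,000 at 42% = $47,460.00
Next $129,000 at 37% = $47,730.00
Next $120,000 at 31.5% = $37,800.00
Next $87,000 at 26.5% = $23,055.00
Next $71,500 at 21.5% = $15,372.50
Remaining $493,400 at 17.5% = $86,345.00
Fee: $47,460.00 + $47,730.00 + $37,800.00 + $23,055.00 + $15,372.50 + $86,345.00 = $257,762.50

$257,762.50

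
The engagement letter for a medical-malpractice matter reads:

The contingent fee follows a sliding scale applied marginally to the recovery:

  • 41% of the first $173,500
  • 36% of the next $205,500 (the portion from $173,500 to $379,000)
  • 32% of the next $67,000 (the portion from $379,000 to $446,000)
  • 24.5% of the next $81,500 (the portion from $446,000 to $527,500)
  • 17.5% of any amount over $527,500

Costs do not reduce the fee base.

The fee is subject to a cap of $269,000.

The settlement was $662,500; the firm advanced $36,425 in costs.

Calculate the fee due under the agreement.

$210,147.50

Fee base is the gross recovery, $662,500; costs are reimbursed separately.
First $173,500 at 41% = $71,135.00
Next $205,500 at 36% = $73,980.00
Next $67,000 at 32% = $21,440.00
Next $81,500 at 24.5% = $19,967.50
Remaining $135,000 at 17.5% = $23,625.00
Fee: $71,135.00 + $73,980.00 + $21,440.00 + $19,967.50 + $23,625.00 = $210,147.50
$210,147.50 is under the $269,000 cap.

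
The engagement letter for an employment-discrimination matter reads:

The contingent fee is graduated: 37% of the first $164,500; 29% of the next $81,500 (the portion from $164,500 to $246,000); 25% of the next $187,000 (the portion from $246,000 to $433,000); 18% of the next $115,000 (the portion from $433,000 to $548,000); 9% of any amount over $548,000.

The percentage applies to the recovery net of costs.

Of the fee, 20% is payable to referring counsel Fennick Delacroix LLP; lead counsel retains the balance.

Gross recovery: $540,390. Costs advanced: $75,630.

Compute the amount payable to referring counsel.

$27,393.36

Fee base (net of costs): $540,390 − $75,630 = $464,760
First $164,500 at 37% = $60,865.00
Next $81,500 at 29% = $23,635.00
Next $187,000 at 25% = $46,750.00
Remaining $31,760 at 18% = $5,716.80
Fee: $60,865.00 + $23,635.00 + $46,750.00 + $5,716.80 = $136,966.80
Referral share: 20% of $136,966.80 = $27,393.36; lead counsel retains $136,966.80 − $27,393.36 = $109,573.44.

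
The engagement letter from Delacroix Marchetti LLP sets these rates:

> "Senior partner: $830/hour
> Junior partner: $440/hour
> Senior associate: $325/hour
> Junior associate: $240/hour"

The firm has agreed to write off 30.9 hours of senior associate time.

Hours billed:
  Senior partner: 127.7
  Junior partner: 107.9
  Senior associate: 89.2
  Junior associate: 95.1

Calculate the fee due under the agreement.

Senior partner: 127.7 × $830 = $105,991.00
Junior partner: 107.9 × $440 = $47,476.00
Senior associate: 89.2 × $325 = $28,990.00
Junior associate: 95.1 × $240 = $22,824.00
Subtotal: $205,281.00
Write-off: 30.9 × $325 = $10,042.50
Total: $205,281.00 − $10,042.50 = $195,238.50

$195,238.50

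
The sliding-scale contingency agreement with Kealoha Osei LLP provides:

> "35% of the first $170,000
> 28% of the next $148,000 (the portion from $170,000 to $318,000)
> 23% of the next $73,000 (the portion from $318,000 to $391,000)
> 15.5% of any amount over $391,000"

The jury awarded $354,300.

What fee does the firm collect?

$109,289.00

First $170,000 at 35% = $59,500.00
Next $148,000 at 28% = $41,440.00
Remaining $36,300 at 23% = $8,349.00
Fee: $59,500.00 + $41,440.00 + $8,349.00 = $109,289.00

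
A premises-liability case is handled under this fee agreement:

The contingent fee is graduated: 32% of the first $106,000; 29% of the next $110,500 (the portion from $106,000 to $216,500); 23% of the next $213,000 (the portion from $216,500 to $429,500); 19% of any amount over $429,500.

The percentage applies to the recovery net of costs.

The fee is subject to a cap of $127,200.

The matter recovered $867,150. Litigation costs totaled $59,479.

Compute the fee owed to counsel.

$127,200.00

Fee base (net of costs): $867,150 − $59,479 = $807,671
First $106,000 at 32% = $33,920.00
Next $110,500 at 29% = $32,045.00
Next $213,000 at 23% = $48,990.00
Remaining $378,171 at 19% = $71,852.49
Fee: $33,920.00 + $32,045.00 + $48,990.00 + $71,852.49 = $186,807.49
$186,807.49 exceeds the $127,200 cap, so the fee is capped at $127,200.00.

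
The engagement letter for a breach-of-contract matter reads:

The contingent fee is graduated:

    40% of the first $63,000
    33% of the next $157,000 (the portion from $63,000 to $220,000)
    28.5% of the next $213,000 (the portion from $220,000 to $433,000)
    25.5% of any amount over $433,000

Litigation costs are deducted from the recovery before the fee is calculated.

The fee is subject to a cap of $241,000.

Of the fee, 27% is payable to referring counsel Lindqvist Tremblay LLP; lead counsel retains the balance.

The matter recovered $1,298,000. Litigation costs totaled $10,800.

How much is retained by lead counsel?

$175,930.00

Fee base (net of costs): $1,298,000 − $10,800 = $1,287,200
First $63,000 at 40% = $25,200.00
Next $157,000 at 33% = $51,810.00
Next $213,000 at 28.5% = $60,705.00
Remaining $854,200 at 25.5% = $217,821.00
Fee: $25,200.00 + $51,810.00 + $60,705.00 + $217,821.00 = $355,536.00
$355,536.00 exceeds the $241,000 cap, so the fee is capped at $241,000.00.
Referral share: 27% of $241,000.00 = $65,070.00; lead counsel retains $241,000.00 − $65,070.00 = $175,930.00.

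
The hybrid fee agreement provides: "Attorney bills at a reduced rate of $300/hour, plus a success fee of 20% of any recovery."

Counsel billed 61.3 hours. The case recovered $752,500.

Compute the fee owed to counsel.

$168,890.00

Hourly: 61.3 × $300 = $18,390.00
Success fee: 20% of $752,500 = $150,500.00
Total: $18,390.00 + $150,500.00 = $168,890.00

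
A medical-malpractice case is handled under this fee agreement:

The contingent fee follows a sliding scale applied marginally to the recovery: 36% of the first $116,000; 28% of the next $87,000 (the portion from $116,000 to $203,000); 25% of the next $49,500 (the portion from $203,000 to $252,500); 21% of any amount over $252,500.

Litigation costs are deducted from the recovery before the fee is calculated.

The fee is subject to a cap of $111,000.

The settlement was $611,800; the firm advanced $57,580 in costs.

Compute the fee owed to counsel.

$111,000.00

Fee base (net of costs): $611,800 − $57,580 = $554,220
First $116,000 at 36% = $41,760.00
Next $87,000 at 28% = $24,360.00
Next $49,500 at 25% = $12,375.00
Remaining $301,720 at 21% = $63,361.20
Fee: $41,760.00 + $24,360.00 + $12,375.00 + $63,361.20 = $141,856.20
$141,856.20 exceeds the $111,000 cap, so the fee is capped at $111,000.00.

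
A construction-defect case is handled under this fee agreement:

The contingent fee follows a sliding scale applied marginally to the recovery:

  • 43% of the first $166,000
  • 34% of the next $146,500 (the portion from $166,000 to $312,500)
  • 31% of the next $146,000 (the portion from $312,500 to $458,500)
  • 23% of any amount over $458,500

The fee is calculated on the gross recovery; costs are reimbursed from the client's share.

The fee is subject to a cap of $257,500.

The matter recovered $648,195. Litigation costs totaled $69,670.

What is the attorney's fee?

$210,079.85

Fee base is the gross recovery, $648,195; costs are reimbursed separately.
First $166,000 at 43% = $71,380.00
Next $146,500 at 34% = $49,810.00
Next $146,000 at 31% = $45,260.00
Remaining $189,695 at 23% = $43,629.85
Fee: $71,380.00 + $49,810.00 + $45,260.00 + $43,629.85 = $210,079.85
$210,079.85 is under the $257,500 cap.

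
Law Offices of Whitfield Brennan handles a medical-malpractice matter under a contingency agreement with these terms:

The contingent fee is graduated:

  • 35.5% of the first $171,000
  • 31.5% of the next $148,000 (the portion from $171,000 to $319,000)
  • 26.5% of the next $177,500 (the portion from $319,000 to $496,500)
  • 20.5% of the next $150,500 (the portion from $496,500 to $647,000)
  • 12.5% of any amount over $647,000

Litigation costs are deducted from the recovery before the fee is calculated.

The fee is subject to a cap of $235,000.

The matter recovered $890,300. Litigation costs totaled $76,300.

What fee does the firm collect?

$206,090.00

Fee base (net of costs): $890,300 − $76,300 = $814,000
First $171,000 at 35.5% = $60,705.00
Next $148,000 at 31.5% = $46,620.00
Next $177,500 at 26.5% = $47,037.50
Next $150,500 at 20.5% = $30,852.50
Remaining $167,000 at 12.5% = $20,875.00
Fee: $60,705.00 + $46,620.00 + $47,037.50 + $30,852.50 + $20,875.00 = $206,090.00
$206,090.00 is under the $235,000 cap.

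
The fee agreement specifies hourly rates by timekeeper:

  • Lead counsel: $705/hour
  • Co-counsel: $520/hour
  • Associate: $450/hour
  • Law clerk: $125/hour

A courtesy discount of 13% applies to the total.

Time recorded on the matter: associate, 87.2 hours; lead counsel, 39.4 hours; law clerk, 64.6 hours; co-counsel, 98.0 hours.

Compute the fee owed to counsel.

Lead counsel: 39.4 × $705 = $27,777.00
Co-counsel: 98.0 × $520 = $50,960.00
Associate: 87.2 × $450 = $39,240.00
Law clerk: 64.6 × $125 = $8,075.00
Subtotal: $126,052.00
Less 13% discount: −$16,386.76
Total: $126,052.00 − $16,386.76 = $109,665.24

$109,665.24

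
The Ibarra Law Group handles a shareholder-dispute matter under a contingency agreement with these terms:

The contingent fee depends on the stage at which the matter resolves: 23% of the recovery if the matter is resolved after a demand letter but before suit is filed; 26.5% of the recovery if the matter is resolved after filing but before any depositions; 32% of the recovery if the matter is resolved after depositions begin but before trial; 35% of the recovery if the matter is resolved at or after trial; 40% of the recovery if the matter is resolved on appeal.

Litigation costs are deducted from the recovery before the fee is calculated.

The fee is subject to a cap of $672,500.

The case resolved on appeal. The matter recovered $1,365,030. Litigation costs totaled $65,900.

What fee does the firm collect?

$519,652.00

Fee base (net of costs): $1,365,030 − $65,900 = $1,299,130
The matter resolved on appeal, so the 40% rate applies.
$1,299,130 × 40% = $519,652.00
$519,652.00 is under the $672,500 cap.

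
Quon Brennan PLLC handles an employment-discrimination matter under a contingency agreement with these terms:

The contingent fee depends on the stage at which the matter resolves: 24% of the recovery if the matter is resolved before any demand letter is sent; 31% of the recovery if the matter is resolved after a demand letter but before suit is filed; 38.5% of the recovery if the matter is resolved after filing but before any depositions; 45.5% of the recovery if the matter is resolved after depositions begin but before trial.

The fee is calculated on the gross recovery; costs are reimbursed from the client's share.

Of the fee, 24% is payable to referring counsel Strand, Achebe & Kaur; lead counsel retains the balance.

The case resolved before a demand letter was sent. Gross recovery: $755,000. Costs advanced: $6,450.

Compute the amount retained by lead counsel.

Fee base is the gross recovery, $755,000; costs are reimbursed separately.
The matter resolved before a demand letter was sent, so the 24% rate applies.
$755,000 × 24% = $181,200.00
Referral share: 24% of $181,200.00 = $43,488.00; lead counsel retains $181,200.00 − $43,488.00 = $137,712.00.

$137,712.00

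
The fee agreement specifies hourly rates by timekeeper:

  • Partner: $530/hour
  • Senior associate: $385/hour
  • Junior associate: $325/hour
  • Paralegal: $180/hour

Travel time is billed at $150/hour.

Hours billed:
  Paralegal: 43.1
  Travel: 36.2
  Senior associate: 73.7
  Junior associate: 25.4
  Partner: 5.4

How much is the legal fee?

Partner: 5.4 × $530 = $2,862.00
Senior associate: 73.7 × $385 = $28,374.50
Junior associate: 25.4 × $325 = $8,255.00
Paralegal: 43.1 × $180 = $7,758.00
Subtotal: $2,862.00 + $28,374.50 + $8,255.00 + $7,758.00 = $47,249.50
Travel: 36.2 × $150 = $5,430.00
Total: $47,249.50 + $5,430.00 = $52,679.50

$52,679.50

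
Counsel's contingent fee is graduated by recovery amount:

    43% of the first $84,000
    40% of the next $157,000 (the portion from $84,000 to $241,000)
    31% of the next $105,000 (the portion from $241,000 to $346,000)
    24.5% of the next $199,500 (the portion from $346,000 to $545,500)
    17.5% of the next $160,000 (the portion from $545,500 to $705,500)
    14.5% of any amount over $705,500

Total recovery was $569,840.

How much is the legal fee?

First $84,000 at 43% = $36,120.00
Next $157,000 at 40% = $62,800.00
Next $105,000 at 31% = $32,550.00
Next $199,500 at 24.5% = $48,877.50
Remaining $24,340 at 17.5% = $4,259.50
Fee: $36,120.00 + $62,800.00 + $32,550.00 + $48,877.50 + $4,259.50 = $184,607.00

$184,607.00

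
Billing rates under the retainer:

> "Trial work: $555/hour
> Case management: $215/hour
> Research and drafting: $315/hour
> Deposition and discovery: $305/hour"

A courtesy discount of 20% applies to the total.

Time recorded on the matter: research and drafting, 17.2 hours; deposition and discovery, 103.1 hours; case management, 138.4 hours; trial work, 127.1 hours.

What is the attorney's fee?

$109,728.00

Trial work: 127.1 × $555 = $70,540.50
Case management: 138.4 × $215 = $29,756.00
Research and drafting: 17.2 × $315 = $5,418.00
Deposition and discovery: 103.1 × $305 = $31,445.50
Subtotal: $137,160.00
Less 20% discount: −$27,432.00
Total: $137,160.00 − $27,432.00 = $109,728.00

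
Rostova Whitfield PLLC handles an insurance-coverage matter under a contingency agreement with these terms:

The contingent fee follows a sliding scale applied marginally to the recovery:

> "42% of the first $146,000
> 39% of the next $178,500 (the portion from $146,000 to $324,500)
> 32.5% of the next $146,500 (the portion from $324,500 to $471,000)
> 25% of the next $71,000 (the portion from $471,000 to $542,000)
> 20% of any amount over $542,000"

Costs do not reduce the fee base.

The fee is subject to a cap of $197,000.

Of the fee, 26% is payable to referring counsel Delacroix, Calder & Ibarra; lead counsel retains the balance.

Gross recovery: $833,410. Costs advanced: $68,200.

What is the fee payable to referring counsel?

$51,220.00

Fee base is the gross recovery, $833,410; costs are reimbursed separately.
First $146,000 at 42% = $61,320.00
Next $178,500 at 39% = $69,615.00
Next $146,500 at 32.5% = $47,612.50
Next $71,000 at 25% = $17,750.00
Remaining $291,410 at 20% = $58,282.00
Fee: $61,320.00 + $69,615.00 + $47,612.50 + $17,750.00 + $58,282.00 = $254,579.50
$254,579.50 exceeds the $197,000 cap, so the fee is capped at $197,000.00.
Referral share: 26% of $197,000.00 = $51,220.00; lead counsel retains $197,000.00 − $51,220.00 = $145,780.00.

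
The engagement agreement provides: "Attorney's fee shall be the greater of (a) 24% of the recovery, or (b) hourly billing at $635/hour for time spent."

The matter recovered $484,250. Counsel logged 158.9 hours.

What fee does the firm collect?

$116,220.00

(a) 24% of $484,250 = $116,220.00
(b) 158.9 × $635 = $100,901.50
The greater is (a): $116,220.00.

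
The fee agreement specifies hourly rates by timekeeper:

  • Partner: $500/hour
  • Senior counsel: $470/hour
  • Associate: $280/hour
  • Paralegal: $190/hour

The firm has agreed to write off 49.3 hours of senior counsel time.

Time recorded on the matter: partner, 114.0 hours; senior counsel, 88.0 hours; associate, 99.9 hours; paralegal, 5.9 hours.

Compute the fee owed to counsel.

Partner: 114.0 × $500 = $57,000.00
Senior counsel: 88.0 × $470 = $41,360.00
Associate: 99.9 × $280 = $27,972.00
Paralegal: 5.9 × $190 = $1,121.00
Subtotal: $127,453.00
Write-off: 49.3 × $470 = $23,171.00
Total: $127,453.00 − $23,171.00 = $104,282.00

$104,282.00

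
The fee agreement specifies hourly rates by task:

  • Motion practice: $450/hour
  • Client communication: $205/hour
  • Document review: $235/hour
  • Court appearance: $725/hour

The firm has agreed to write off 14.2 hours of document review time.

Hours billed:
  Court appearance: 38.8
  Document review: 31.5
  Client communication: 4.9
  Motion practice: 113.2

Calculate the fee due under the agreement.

$84,140.00

Motion practice: 113.2 × $450 = $50,940.00
Client communication: 4.9 × $205 = $1,004.50
Document review: 31.5 × $235 = $7,402.50
Court appearance: 38.8 × $725 = $28,130.00
Subtotal: $87,477.00
Write-off: 14.2 × $235 = $3,337.00
Total: $87,477.00 − $3,337.00 = $84,140.00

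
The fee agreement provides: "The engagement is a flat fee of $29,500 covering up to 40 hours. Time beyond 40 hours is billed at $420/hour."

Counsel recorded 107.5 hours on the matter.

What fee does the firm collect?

$57,850.00

Flat fee: $29,500.00
Excess hours: 107.5 − 40 = 67.5
Overrun: 67.5 × $420 = $28,350.00
Total: $29,500.00 + $28,350.00 = $57,850.00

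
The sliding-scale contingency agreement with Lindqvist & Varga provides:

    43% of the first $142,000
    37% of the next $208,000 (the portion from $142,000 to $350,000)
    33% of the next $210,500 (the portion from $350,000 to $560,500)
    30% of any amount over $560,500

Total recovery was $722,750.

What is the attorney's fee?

First $142,000 at 43% = $61,060.00
Next $208,000 at 37% = $76,960.00
Next $210,500 at 33% = $69,465.00
Remaining $162,250 at 30% = $48,675.00
Fee: $61,060.00 + $76,960.00 + $69,465.00 + $48,675.00 = $256,160.00

$256,160.00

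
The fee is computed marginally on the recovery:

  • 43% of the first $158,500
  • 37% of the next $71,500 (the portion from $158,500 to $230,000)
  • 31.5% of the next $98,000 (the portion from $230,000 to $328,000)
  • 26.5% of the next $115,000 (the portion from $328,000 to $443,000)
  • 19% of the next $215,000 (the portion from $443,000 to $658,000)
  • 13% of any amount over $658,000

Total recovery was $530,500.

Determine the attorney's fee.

$172,580.00

First $158,500 at 43% = $68,155.00
Next $71,500 at 37% = $26,455.00
Next $98,000 at 31.5% = $30,870.00
Next $115,000 at 26.5% = $30,475.00
Remaining $87,500 at 19% = $16,625.00
Fee: $68,155.00 + $26,455.00 + $30,870.00 + $30,475.00 + $16,625.00 = $172,580.00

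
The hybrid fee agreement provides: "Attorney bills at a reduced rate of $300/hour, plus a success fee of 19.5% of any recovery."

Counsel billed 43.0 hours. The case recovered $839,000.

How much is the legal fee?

$176,505.00

Hourly: 43.0 × $300 = $12,900.00
Success fee: 19.5% of $839,000 = $163,605.00
Total: $12,900.00 + $163,605.00 = $176,505.00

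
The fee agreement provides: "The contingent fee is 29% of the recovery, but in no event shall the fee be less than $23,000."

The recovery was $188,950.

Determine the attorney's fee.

29% of $188,950 = $54,795.50
That exceeds the $23,000 minimum.

$54,795.50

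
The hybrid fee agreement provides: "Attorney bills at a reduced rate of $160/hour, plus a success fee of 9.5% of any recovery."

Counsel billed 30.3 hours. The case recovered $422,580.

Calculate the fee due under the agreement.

$44,993.10

Hourly: 30.3 × $160 = $4,848.00
Success fee: 9.5% of $422,580 = $40,145.10
Total: $4,848.00 + $40,145.10 = $44,993.10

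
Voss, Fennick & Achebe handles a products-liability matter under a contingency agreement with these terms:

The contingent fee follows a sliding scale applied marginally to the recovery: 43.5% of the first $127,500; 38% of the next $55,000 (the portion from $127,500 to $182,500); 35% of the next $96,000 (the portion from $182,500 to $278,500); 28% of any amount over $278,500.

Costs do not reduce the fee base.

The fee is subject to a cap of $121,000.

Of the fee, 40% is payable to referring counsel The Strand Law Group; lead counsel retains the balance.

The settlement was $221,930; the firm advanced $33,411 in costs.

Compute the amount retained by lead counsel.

Fee base is the gross recovery, $221,930; costs are reimbursed separately.
First $127,500 at 43.5% = $55,462.50
Next $55,000 at 38% = $20,900.00
Remaining $39,430 at 35% = $13,800.50
Fee: $55,462.50 + $20,900.00 + $13,800.50 = $90,163.00
$90,163.00 is under the $121,000 cap.
Referral share: 40% of $90,163.00 = $36,065.20; lead counsel retains $90,163.00 − $36,065.20 = $54,097.80.

$54,097.80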